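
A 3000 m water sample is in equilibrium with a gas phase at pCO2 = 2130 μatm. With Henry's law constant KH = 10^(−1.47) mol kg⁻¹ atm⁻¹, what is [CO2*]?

KH = 10^(−1.47) = 3.388×10^-2 mol kg⁻¹ atm⁻¹
[CO2*] = KH · pCO2 = 3.388×10^-2 × 2130×10^-6 atm = 7.22×10^-5 mol/kg

[CO2*] = 72.2 μmol/kg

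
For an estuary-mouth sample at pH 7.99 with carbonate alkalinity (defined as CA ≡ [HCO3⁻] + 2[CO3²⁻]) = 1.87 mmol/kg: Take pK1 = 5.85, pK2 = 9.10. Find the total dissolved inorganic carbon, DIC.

CA = [HCO3⁻] + 2[CO3²⁻] = (α₁ + 2α₂)·DIC
At pH 7.99: [H⁺]/K1 = 10^-2.14 = 0.0072444, K2/[H⁺] = 10^-1.11 = 0.077625
α₁ = 1/(1 + 0.0072444 + 0.077625) = 1/1.0849 = 0.9218; α₂ = α₁·K2/[H⁺] = 0.07155
α₁ + 2α₂ = 1.0649
DIC = CA / (α₁ + 2α₂) = 1.87 / 1.0649 = 1.76 mmol/kg

DIC = 1.76 mmol/kg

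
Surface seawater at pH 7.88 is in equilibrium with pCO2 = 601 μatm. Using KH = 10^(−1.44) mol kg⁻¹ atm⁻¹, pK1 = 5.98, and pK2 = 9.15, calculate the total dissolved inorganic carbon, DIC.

DIC = 1.85 mmol/kg

[CO2*] = KH · pCO2 = 10^(−1.44) × 601×10^-6 = 2.182×10^-5 mol/kg
α₀ = 1/(1 + K1/[H⁺] + K1K2/[H⁺]²) = 1/(1 + 10^+1.90 + 10^+0.63) = 0.01181
DIC = [CO2*]/α₀ = 2.182×10^-5 / 0.01181 = 1.85 mmol/kg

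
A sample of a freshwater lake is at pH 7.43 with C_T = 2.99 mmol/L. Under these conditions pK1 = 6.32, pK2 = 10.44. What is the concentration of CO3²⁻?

α₂ = 1 / (1 + [H⁺]/K2 + [H⁺]²/(K1K2)) = 1 / (1 + 10^+3.01 + 10^+1.90)
   = 1 / (1 + 1023.3 + 79.433) = 1/1103.7 = 0.0009060
[CO3²⁻] = α₂ × DIC = 0.0009060 × 2.99 = 0.00271 mmol/L = 2.71 μmol/L

[CO3²⁻] = 2.71 μmol/L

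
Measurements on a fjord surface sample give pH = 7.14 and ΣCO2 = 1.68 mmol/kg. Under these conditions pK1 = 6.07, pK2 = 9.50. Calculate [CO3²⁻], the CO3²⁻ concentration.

[CO3²⁻] = 6.73 μmol/kg

α₂ = 1 / (1 + [H⁺]/K2 + [H⁺]²/(K1K2)) = 1 / (1 + 10^+2.36 + 10^+1.29)
   = 1 / (1 + 229.09 + 19.498) = 1/249.59 = 0.004007
[CO3²⁻] = α₂ × DIC = 0.004007 × 1.68 = 0.00673 mmol/kg = 6.73 μmol/kg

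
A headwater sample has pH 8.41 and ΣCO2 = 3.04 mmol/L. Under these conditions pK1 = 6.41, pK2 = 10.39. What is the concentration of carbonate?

α₂ = 1 / (1 + [H⁺]/K2 + [H⁺]²/(K1K2)) = 1 / (1 + 10^+1.98 + 10^-0.02)
   = 1 / (1 + 95.499 + 0.95499) = 1/97.454 = 0.01026
[CO3²⁻] = α₂ × DIC = 0.01026 × 3.04 = 0.0312 mmol/L

[CO3²⁻] = 0.0312 mmol/L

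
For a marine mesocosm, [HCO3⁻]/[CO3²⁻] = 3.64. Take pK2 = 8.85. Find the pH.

From K2 = [H⁺][CO3²⁻]/[HCO3⁻]:  pH = pK2 − log₁₀([HCO3⁻]/[CO3²⁻])
log₁₀(3.64) = +0.561
pH = 8.85 − (+0.561) = 8.29

pH = 8.29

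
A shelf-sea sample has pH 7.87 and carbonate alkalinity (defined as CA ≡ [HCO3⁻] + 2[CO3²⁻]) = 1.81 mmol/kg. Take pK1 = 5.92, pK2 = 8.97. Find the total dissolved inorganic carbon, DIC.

DIC = 1.70 mmol/kg

CA = [HCO3⁻] + 2[CO3²⁻] = (α₁ + 2α₂)·DIC
At pH 7.87: [H⁺]/K1 = 10^-1.95 = 0.011220, K2/[H⁺] = 10^-1.10 = 0.079433
α₁ = 1/(1 + 0.011220 + 0.079433) = 1/1.0907 = 0.9169; α₂ = α₁·K2/[H⁺] = 0.07283
α₁ + 2α₂ = 1.0625
DIC = CA / (α₁ + 2α₂) = 1.81 / 1.0625 = 1.70 mmol/kg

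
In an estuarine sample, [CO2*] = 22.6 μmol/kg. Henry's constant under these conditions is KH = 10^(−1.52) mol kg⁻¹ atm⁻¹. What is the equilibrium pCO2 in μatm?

KH = 10^(−1.52) = 3.020×10^-2 mol kg⁻¹ atm⁻¹
pCO2 = [CO2*]/KH = 22.6×10^-6 / 3.020×10^-2 = 7.48×10^-4 atm = 748 μatm

pCO2 = 748 μatm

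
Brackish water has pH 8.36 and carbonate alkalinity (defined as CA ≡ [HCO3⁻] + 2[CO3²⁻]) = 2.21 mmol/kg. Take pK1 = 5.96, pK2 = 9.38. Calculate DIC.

CA = [HCO3⁻] + 2[CO3²⁻] = (α₁ + 2α₂)·DIC
At pH 8.36: [H⁺]/K1 = 10^-2.40 = 0.0039811, K2/[H⁺] = 10^-1.02 = 0.095499
α₁ = 1/(1 + 0.0039811 + 0.095499) = 1/1.0995 = 0.9095; α₂ = α₁·K2/[H⁺] = 0.08686
α₁ + 2α₂ = 1.0832
DIC = CA / (α₁ + 2α₂) = 2.21 / 1.0832 = 2.04 mmol/kg

DIC = 2.04 mmol/kg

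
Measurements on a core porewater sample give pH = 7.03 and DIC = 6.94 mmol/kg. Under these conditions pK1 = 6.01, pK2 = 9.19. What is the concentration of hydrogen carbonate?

[HCO3⁻] = 6.30 mmol/kg

α₁ = 1 / (1 + [H⁺]/K1 + K2/[H⁺]) = 1 / (1 + 10^-1.02 + 10^-2.16)
   = 1 / (1 + 0.095499 + 0.0069183) = 1/1.1024 = 0.9071
[HCO3⁻] = α₁ × DIC = 0.9071 × 6.94 = 6.30 mmol/kg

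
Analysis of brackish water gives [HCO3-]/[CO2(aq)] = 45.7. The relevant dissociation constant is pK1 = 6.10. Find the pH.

pH = 7.76

From K1 = [H⁺][HCO3-]/[CO2(aq)]:  pH = pK1 + log₁₀([HCO3-]/[CO2(aq)])
log₁₀(45.7) = +1.660
pH = 6.10 + (+1.660) = 7.76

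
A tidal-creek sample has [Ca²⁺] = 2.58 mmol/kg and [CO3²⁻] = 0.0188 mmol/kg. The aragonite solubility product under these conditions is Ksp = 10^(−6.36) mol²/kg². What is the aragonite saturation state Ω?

Ksp = 10^(−6.36) = 4.365×10^-7
Ω = [Ca²⁺][CO3²⁻]/Ksp = (2.58×10^-3)(0.0188×10^-3) / 4.365×10^-7 = 0.111

Ω = 0.111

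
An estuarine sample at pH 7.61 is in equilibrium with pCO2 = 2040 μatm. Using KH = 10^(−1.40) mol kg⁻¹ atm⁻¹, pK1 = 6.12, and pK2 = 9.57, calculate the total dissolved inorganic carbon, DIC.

[CO2*] = KH · pCO2 = 10^(−1.40) × 2040×10^-6 = 8.121×10^-5 mol/kg
α₀ = 1/(1 + K1/[H⁺] + K1K2/[H⁺]²) = 1/(1 + 10^+1.49 + 10^-0.47) = 0.03102
DIC = [CO2*]/α₀ = 8.121×10^-5 / 0.03102 = 2.62 mmol/kg

DIC = 2.62 mmol/kg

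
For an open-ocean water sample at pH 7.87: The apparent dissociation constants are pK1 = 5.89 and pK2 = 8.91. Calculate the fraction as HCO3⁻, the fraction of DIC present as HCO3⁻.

α₁ = 0.908

α₁ = 1 / (1 + [H⁺]/K1 + K2/[H⁺]) = 1 / (1 + 10^-1.98 + 10^-1.04)
   = 1 / (1 + 0.010471 + 0.091201) = 1/1.1017 = 0.9077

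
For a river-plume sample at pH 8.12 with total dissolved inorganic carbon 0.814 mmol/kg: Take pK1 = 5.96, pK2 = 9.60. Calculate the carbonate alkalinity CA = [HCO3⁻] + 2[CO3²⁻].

CA = [HCO3⁻] + 2[CO3²⁻] = (α₁ + 2α₂)·DIC
At pH 8.12: [H⁺]/K1 = 10^-2.16 = 0.0069183, K2/[H⁺] = 10^-1.48 = 0.033113
α₁ = 1/(1 + 0.0069183 + 0.033113) = 1/1.0400 = 0.9615; α₂ = α₁·K2/[H⁺] = 0.03184
α₁ + 2α₂ = 1.0252
CA = 1.0252 × 0.814 = 0.835 mmol/kg

CA = 0.835 mmol/kg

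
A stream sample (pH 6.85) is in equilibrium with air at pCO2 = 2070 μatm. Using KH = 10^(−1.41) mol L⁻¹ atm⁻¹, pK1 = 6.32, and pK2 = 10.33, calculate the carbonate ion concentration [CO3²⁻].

[CO3²⁻] = 0.0904 μmol/L

[CO2*] = KH · pCO2 = 10^(−1.41) × 2070×10^-6 = 8.053×10^-5 mol/L
α₀ = 1/(1 + K1/[H⁺] + K1K2/[H⁺]²) = 1/(1 + 10^+0.53 + 10^-2.95) = 0.2278
DIC = [CO2*]/α₀ = 8.053×10^-5 / 0.2278 = 0.3535 mmol/L
[CO3²⁻] = α₂·DIC; α₂ = 0.0002556, so [CO3²⁻] = 0.0002556 × 0.3535 = 9.04×10^-5 mmol/L = 0.0904 μmol/L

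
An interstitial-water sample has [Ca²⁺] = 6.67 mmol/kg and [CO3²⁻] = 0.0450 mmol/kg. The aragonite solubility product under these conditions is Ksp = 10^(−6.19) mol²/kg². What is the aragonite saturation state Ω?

Ksp = 10^(−6.19) = 6.457×10^-7
Ω = [Ca²⁺][CO3²⁻]/Ksp = (6.67×10^-3)(0.0450×10^-3) / 6.457×10^-7 = 0.465

Ω = 0.465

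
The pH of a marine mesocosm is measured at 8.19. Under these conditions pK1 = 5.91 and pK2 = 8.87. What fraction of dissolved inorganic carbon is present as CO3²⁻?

α₂ = 1 / (1 + [H⁺]/K2 + [H⁺]²/(K1K2)) = 1 / (1 + 10^+0.68 + 10^-1.60)
   = 1 / (1 + 4.7863 + 0.025119) = 1/5.8114 = 0.1721

α₂ = 0.172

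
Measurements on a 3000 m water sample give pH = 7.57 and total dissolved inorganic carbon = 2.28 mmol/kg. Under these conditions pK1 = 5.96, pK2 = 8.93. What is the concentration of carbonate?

[CO3²⁻] = 0.0932 mmol/kg

α₂ = 1 / (1 + [H⁺]/K2 + [H⁺]²/(K1K2)) = 1 / (1 + 10^+1.36 + 10^-0.25)
   = 1 / (1 + 22.909 + 0.56234) = 1/24.471 = 0.04086
[CO3²⁻] = α₂ × DIC = 0.04086 × 2.28 = 0.0932 mmol/kg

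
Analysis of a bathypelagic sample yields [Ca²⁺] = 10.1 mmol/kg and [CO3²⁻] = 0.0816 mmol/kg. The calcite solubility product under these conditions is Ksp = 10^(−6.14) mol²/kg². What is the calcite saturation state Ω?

Ksp = 10^(−6.14) = 7.244×10^-7
Ω = [Ca²⁺][CO3²⁻]/Ksp = (10.1×10^-3)(0.0816×10^-3) / 7.244×10^-7 = 1.14

Ω = 1.14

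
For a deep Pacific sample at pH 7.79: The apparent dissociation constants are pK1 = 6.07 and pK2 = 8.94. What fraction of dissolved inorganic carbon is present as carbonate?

α₂ = 0.0650

α₂ = 1 / (1 + [H⁺]/K2 + [H⁺]²/(K1K2)) = 1 / (1 + 10^+1.15 + 10^-0.57)
   = 1 / (1 + 14.125 + 0.26915) = 1/15.395 = 0.06496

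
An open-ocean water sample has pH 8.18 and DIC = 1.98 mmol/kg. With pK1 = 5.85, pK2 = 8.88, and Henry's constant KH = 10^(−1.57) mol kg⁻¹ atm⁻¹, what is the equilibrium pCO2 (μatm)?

pCO2 = 286 μatm

α₀ = 1 / (1 + K1/[H⁺] + K1K2/[H⁺]²) = 1 / (1 + 10^+2.33 + 10^+1.63)
   = 1 / (1 + 213.80 + 42.658) = 1/257.45 = 0.003884
[CO2*] = α₀ × DIC = 0.003884 × 1.98 = 0.007691 mmol/kg = 7.691 μmol/kg
pCO2 = [CO2*]/KH = 7.691×10^-6 / 2.692×10^-2 = 286 μatm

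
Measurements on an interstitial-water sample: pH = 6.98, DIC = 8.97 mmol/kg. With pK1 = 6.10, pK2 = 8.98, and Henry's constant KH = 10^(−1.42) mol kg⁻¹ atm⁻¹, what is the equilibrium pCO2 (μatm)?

α₀ = 1 / (1 + K1/[H⁺] + K1K2/[H⁺]²) = 1 / (1 + 10^+0.88 + 10^-1.12)
   = 1 / (1 + 7.5858 + 0.075858) = 1/8.6616 = 0.1155
[CO2*] = α₀ × DIC = 0.1155 × 8.97 = 1.036 mmol/kg
pCO2 = [CO2*]/KH = 1.036×10^-3 / 3.802×10^-2 = 2.72×10^4 μatm

pCO2 = 2.72×10^4 μatm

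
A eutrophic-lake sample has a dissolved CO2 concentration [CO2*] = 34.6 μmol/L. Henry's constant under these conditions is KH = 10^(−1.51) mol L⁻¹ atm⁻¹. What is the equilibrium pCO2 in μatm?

KH = 10^(−1.51) = 3.090×10^-2 mol L⁻¹ atm⁻¹
pCO2 = [CO2*]/KH = 34.6×10^-6 / 3.090×10^-2 = 1.12×10^-3 atm = 1120 μatm

pCO2 = 1120 μatm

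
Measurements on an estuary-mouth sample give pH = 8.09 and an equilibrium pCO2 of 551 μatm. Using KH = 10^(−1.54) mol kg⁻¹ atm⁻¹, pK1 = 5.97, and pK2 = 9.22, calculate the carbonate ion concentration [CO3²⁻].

[CO2*] = KH · pCO2 = 10^(−1.54) × 551×10^-6 = 1.589×10^-5 mol/kg
α₀ = 1/(1 + K1/[H⁺] + K1K2/[H⁺]²) = 1/(1 + 10^+2.12 + 10^+0.99) = 0.007013
DIC = [CO2*]/α₀ = 1.589×10^-5 / 0.007013 = 2.266 mmol/kg
[CO3²⁻] = α₂·DIC; α₂ = 0.06853, so [CO3²⁻] = 0.06853 × 2.266 = 0.155 mmol/kg

[CO3²⁻] = 0.155 mmol/kg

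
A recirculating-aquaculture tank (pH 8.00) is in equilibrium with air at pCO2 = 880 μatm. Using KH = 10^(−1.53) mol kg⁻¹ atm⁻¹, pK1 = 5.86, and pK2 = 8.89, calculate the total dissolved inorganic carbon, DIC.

[CO2*] = KH · pCO2 = 10^(−1.53) × 880×10^-6 = 2.597×10^-5 mol/kg
α₀ = 1/(1 + K1/[H⁺] + K1K2/[H⁺]²) = 1/(1 + 10^+2.14 + 10^+1.25) = 0.006377
DIC = [CO2*]/α₀ = 2.597×10^-5 / 0.006377 = 4.07 mmol/kg

DIC = 4.07 mmol/kg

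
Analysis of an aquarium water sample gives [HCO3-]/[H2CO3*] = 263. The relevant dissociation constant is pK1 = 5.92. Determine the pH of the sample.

pH = 8.34

From K1 = [H⁺][HCO3-]/[H2CO3*]:  pH = pK1 + log₁₀([HCO3-]/[H2CO3*])
log₁₀(263) = +2.420
pH = 5.92 + (+2.420) = 8.34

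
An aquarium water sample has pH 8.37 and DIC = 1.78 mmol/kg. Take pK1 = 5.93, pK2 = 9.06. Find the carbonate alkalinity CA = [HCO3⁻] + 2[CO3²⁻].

CA = 2.08 mmol/kg

CA = [HCO3⁻] + 2[CO3²⁻] = (α₁ + 2α₂)·DIC
At pH 8.37: [H⁺]/K1 = 10^-2.44 = 0.0036308, K2/[H⁺] = 10^-0.69 = 0.20417
α₁ = 1/(1 + 0.0036308 + 0.20417) = 1/1.2078 = 0.8279; α₂ = α₁·K2/[H⁺] = 0.1690
α₁ + 2α₂ = 1.1660
CA = 1.1660 × 1.78 = 2.08 mmol/kg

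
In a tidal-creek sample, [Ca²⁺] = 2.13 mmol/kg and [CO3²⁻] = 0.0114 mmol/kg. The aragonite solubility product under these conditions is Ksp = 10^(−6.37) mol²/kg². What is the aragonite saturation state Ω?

Ksp = 10^(−6.37) = 4.266×10^-7
Ω = [Ca²⁺][CO3²⁻]/Ksp = (2.13×10^-3)(0.0114×10^-3) / 4.266×10^-7 = 0.0569

Ω = 0.0569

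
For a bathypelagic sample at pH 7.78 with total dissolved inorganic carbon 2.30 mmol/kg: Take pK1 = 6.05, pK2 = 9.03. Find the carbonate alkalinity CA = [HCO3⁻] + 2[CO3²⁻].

CA = 2.38 mmol/kg

CA = [HCO3⁻] + 2[CO3²⁻] = (α₁ + 2α₂)·DIC
At pH 7.78: [H⁺]/K1 = 10^-1.73 = 0.018621, K2/[H⁺] = 10^-1.25 = 0.056234
α₁ = 1/(1 + 0.018621 + 0.056234) = 1/1.0749 = 0.9304; α₂ = α₁·K2/[H⁺] = 0.05232
α₁ + 2α₂ = 1.0350
CA = 1.0350 × 2.30 = 2.38 mmol/kg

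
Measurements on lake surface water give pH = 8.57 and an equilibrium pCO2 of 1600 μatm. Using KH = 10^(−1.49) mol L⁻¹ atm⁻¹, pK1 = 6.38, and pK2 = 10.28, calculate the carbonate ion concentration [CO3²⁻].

[CO2*] = KH · pCO2 = 10^(−1.49) × 1600×10^-6 = 5.177×10^-5 mol/L
α₀ = 1/(1 + K1/[H⁺] + K1K2/[H⁺]²) = 1/(1 + 10^+2.19 + 10^+0.48) = 0.006293
DIC = [CO2*]/α₀ = 5.177×10^-5 / 0.006293 = 8.227 mmol/L
[CO3²⁻] = α₂·DIC; α₂ = 0.01901, so [CO3²⁻] = 0.01901 × 8.227 = 0.156 mmol/L

[CO3²⁻] = 0.156 mmol/L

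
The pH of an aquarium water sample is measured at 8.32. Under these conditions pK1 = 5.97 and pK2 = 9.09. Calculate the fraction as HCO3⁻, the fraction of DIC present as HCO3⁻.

α₁ = 0.852

α₁ = 1 / (1 + [H⁺]/K1 + K2/[H⁺]) = 1 / (1 + 10^-2.35 + 10^-0.77)
   = 1 / (1 + 0.0044668 + 0.16982) = 1/1.1743 = 0.8516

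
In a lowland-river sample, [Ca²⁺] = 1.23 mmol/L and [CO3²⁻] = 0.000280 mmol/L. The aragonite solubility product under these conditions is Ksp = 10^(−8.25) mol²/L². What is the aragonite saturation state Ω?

Ω = 0.0612

Ksp = 10^(−8.25) = 5.623×10^-9
Ω = [Ca²⁺][CO3²⁻]/Ksp = (1.23×10^-3)(0.000280×10^-3) / 5.623×10^-9 = 0.0612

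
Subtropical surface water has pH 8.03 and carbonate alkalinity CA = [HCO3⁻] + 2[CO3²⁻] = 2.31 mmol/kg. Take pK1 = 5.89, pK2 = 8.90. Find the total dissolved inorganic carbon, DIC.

DIC = 2.08 mmol/kg

CA = [HCO3⁻] + 2[CO3²⁻] = (α₁ + 2α₂)·DIC
At pH 8.03: [H⁺]/K1 = 10^-2.14 = 0.0072444, K2/[H⁺] = 10^-0.87 = 0.13490
α₁ = 1/(1 + 0.0072444 + 0.13490) = 1/1.1421 = 0.8755; α₂ = α₁·K2/[H⁺] = 0.1181
α₁ + 2α₂ = 1.1118
DIC = CA / (α₁ + 2α₂) = 2.31 / 1.1118 = 2.08 mmol/kg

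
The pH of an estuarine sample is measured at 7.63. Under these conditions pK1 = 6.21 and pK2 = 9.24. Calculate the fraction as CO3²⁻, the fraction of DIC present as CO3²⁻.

α₂ = 1 / (1 + [H⁺]/K2 + [H⁺]²/(K1K2)) = 1 / (1 + 10^+1.61 + 10^+0.19)
   = 1 / (1 + 40.738 + 1.5488) = 1/43.287 = 0.02310

α₂ = 0.0231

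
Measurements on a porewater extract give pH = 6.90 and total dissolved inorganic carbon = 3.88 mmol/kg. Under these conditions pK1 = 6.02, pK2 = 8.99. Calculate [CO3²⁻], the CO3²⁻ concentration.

[CO3²⁻] = 0.0277 mmol/kg

α₂ = 1 / (1 + [H⁺]/K2 + [H⁺]²/(K1K2)) = 1 / (1 + 10^+2.09 + 10^+1.21)
   = 1 / (1 + 123.03 + 16.218) = 1/140.24 = 0.007130
[CO3²⁻] = α₂ × DIC = 0.007130 × 3.88 = 0.0277 mmol/kg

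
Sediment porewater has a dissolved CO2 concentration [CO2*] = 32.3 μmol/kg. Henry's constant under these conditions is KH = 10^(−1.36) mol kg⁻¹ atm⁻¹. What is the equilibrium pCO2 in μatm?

KH = 10^(−1.36) = 4.365×10^-2 mol kg⁻¹ atm⁻¹
pCO2 = [CO2*]/KH = 32.3×10^-6 / 4.365×10^-2 = 7.40×10^-4 atm = 740 μatm

pCO2 = 740 μatm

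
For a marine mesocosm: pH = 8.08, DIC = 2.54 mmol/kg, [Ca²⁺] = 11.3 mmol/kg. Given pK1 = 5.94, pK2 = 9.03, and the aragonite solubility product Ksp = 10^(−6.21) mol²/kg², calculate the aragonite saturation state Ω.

Ω = 4.67

α₂ = 1 / (1 + [H⁺]/K2 + [H⁺]²/(K1K2)) = 1 / (1 + 10^+0.95 + 10^-1.19)
   = 1 / (1 + 8.9125 + 0.064565) = 1/9.9771 = 0.1002
[CO3²⁻] = α₂ × DIC = 0.1002 × 2.54 = 0.2546 mmol/kg
Ksp = 10^(−6.21) = 6.166×10^-7
Ω = [Ca²⁺][CO3²⁻]/Ksp = (11.3×10^-3)(2.546×10^-4) / 6.166×10^-7 = 4.67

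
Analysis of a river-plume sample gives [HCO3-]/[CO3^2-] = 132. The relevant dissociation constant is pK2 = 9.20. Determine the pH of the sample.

pH = 7.08

From K2 = [H⁺][CO3^2-]/[HCO3-]:  pH = pK2 − log₁₀([HCO3-]/[CO3^2-])
log₁₀(132) = +2.121
pH = 9.20 − (+2.121) = 7.08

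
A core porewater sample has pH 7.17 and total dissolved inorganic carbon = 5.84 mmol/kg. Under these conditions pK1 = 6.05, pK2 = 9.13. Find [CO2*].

[CO2*] = 0.408 mmol/kg

α₀ = 1 / (1 + K1/[H⁺] + K1K2/[H⁺]²) = 1 / (1 + 10^+1.12 + 10^-0.84)
   = 1 / (1 + 13.183 + 0.14454) = 1/14.327 = 0.06980
[CO2*] = α₀ × DIC = 0.06980 × 5.84 = 0.408 mmol/kg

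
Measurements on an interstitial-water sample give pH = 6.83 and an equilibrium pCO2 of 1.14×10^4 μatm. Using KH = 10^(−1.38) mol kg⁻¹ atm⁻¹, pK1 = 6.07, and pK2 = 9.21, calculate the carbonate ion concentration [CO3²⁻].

[CO2*] = KH · pCO2 = 10^(−1.38) × 1.14×10^4×10^-6 = 4.752×10^-4 mol/kg
α₀ = 1/(1 + K1/[H⁺] + K1K2/[H⁺]²) = 1/(1 + 10^+0.76 + 10^-1.62) = 0.1475
DIC = [CO2*]/α₀ = 4.752×10^-4 / 0.1475 = 3.221 mmol/kg
[CO3²⁻] = α₂·DIC; α₂ = 0.003539, so [CO3²⁻] = 0.003539 × 3.221 = 0.0114 mmol/kg = 11.4 μmol/kg

[CO3²⁻] = 11.4 μmol/kg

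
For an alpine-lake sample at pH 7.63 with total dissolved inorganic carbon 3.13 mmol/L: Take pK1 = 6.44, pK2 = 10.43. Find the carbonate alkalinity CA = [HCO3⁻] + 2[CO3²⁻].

CA = [HCO3⁻] + 2[CO3²⁻] = (α₁ + 2α₂)·DIC
At pH 7.63: [H⁺]/K1 = 10^-1.19 = 0.064565, K2/[H⁺] = 10^-2.80 = 0.0015849
α₁ = 1/(1 + 0.064565 + 0.0015849) = 1/1.0662 = 0.9380; α₂ = α₁·K2/[H⁺] = 0.001487
α₁ + 2α₂ = 0.9409
CA = 0.9409 × 3.13 = 2.95 mmol/L

CA = 2.95 mmol/L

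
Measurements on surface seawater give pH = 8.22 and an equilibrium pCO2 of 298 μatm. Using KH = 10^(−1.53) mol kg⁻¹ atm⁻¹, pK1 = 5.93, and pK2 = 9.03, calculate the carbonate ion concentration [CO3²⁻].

[CO2*] = KH · pCO2 = 10^(−1.53) × 298×10^-6 = 8.795×10^-6 mol/kg
α₀ = 1/(1 + K1/[H⁺] + K1K2/[H⁺]²) = 1/(1 + 10^+2.29 + 10^+1.48) = 0.004421
DIC = [CO2*]/α₀ = 8.795×10^-6 / 0.004421 = 1.989 mmol/kg
[CO3²⁻] = α₂·DIC; α₂ = 0.1335, so [CO3²⁻] = 0.1335 × 1.989 = 0.266 mmol/kg

[CO3²⁻] = 0.266 mmol/kg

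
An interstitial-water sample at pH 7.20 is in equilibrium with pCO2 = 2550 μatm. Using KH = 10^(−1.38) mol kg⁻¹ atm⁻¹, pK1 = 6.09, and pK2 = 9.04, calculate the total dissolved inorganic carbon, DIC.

DIC = 1.50 mmol/kg

[CO2*] = KH · pCO2 = 10^(−1.38) × 2550×10^-6 = 1.063×10^-4 mol/kg
α₀ = 1/(1 + K1/[H⁺] + K1K2/[H⁺]²) = 1/(1 + 10^+1.11 + 10^-0.73) = 0.07108
DIC = [CO2*]/α₀ = 1.063×10^-4 / 0.07108 = 1.50 mmol/kg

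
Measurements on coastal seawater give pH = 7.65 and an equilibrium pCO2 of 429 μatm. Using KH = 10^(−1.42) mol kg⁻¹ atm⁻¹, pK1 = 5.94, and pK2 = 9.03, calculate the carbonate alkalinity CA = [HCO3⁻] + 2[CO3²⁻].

[CO2*] = KH · pCO2 = 10^(−1.42) × 429×10^-6 = 1.631×10^-5 mol/kg
α₀ = 1/(1 + K1/[H⁺] + K1K2/[H⁺]²) = 1/(1 + 10^+1.71 + 10^+0.33) = 0.01837
DIC = [CO2*]/α₀ = 1.631×10^-5 / 0.01837 = 0.8877 mmol/kg
CA = (α₁ + 2α₂)·DIC = (0.9423 + 2×0.03928) × 0.8877 = 0.906 mmol/kg

CA = 0.906 mmol/kg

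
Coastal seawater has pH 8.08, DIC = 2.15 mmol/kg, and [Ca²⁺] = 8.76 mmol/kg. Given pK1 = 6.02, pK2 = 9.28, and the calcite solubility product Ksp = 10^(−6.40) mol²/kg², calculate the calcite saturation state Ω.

Ω = 2.79

α₂ = 1 / (1 + [H⁺]/K2 + [H⁺]²/(K1K2)) = 1 / (1 + 10^+1.20 + 10^-0.86)
   = 1 / (1 + 15.849 + 0.13804) = 1/16.987 = 0.05887
[CO3²⁻] = α₂ × DIC = 0.05887 × 2.15 = 0.1266 mmol/kg
Ksp = 10^(−6.40) = 3.981×10^-7
Ω = [Ca²⁺][CO3²⁻]/Ksp = (8.76×10^-3)(1.266×10^-4) / 3.981×10^-7 = 2.79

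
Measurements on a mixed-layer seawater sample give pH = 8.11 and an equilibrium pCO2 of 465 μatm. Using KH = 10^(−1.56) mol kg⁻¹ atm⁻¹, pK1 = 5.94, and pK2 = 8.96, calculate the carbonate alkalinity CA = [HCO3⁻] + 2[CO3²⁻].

CA = 2.43 mmol/kg

[CO2*] = KH · pCO2 = 10^(−1.56) × 465×10^-6 = 1.281×10^-5 mol/kg
α₀ = 1/(1 + K1/[H⁺] + K1K2/[H⁺]²) = 1/(1 + 10^+2.17 + 10^+1.32) = 0.005889
DIC = [CO2*]/α₀ = 1.281×10^-5 / 0.005889 = 2.175 mmol/kg
CA = (α₁ + 2α₂)·DIC = (0.8711 + 2×0.1230) × 2.175 = 2.43 mmol/kg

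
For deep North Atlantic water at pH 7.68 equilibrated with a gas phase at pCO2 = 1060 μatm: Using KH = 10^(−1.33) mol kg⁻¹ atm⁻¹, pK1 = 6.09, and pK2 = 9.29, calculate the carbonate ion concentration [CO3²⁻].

[CO3²⁻] = 0.0473 mmol/kg

[CO2*] = KH · pCO2 = 10^(−1.33) × 1060×10^-6 = 4.958×10^-5 mol/kg
α₀ = 1/(1 + K1/[H⁺] + K1K2/[H⁺]²) = 1/(1 + 10^+1.59 + 10^-0.02) = 0.02447
DIC = [CO2*]/α₀ = 4.958×10^-5 / 0.02447 = 2.026 mmol/kg
[CO3²⁻] = α₂·DIC; α₂ = 0.02337, so [CO3²⁻] = 0.02337 × 2.026 = 0.0473 mmol/kg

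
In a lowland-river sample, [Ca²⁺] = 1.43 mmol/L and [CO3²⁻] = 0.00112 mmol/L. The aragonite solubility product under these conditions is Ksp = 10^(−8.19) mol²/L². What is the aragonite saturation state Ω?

Ksp = 10^(−8.19) = 6.457×10^-9
Ω = [Ca²⁺][CO3²⁻]/Ksp = (1.43×10^-3)(0.00112×10^-3) / 6.457×10^-9 = 0.248

Ω = 0.248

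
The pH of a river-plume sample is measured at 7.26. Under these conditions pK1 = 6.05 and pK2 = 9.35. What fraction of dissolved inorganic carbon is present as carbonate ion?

α₂ = 0.00760

α₂ = 1 / (1 + [H⁺]/K2 + [H⁺]²/(K1K2)) = 1 / (1 + 10^+2.09 + 10^+0.88)
   = 1 / (1 + 123.03 + 7.5858) = 1/131.61 = 0.007598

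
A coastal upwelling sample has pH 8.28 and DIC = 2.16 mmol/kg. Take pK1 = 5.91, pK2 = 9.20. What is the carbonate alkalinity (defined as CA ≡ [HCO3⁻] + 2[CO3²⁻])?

CA = 2.38 mmol/kg

CA = [HCO3⁻] + 2[CO3²⁻] = (α₁ + 2α₂)·DIC
At pH 8.28: [H⁺]/K1 = 10^-2.37 = 0.0042658, K2/[H⁺] = 10^-0.92 = 0.12023
α₁ = 1/(1 + 0.0042658 + 0.12023) = 1/1.1245 = 0.8893; α₂ = α₁·K2/[H⁺] = 0.1069
α₁ + 2α₂ = 1.1031
CA = 1.1031 × 2.16 = 2.38 mmol/kg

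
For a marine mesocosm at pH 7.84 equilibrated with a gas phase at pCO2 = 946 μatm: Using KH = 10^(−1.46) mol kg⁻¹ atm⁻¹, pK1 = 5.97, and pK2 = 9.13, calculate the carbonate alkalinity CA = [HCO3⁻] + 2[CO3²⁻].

[CO2*] = KH · pCO2 = 10^(−1.46) × 946×10^-6 = 3.280×10^-5 mol/kg
α₀ = 1/(1 + K1/[H⁺] + K1K2/[H⁺]²) = 1/(1 + 10^+1.87 + 10^+0.58) = 0.01267
DIC = [CO2*]/α₀ = 3.280×10^-5 / 0.01267 = 2.589 mmol/kg
CA = (α₁ + 2α₂)·DIC = (0.9392 + 2×0.04817) × 2.589 = 2.68 mmol/kg

CA = 2.68 mmol/kg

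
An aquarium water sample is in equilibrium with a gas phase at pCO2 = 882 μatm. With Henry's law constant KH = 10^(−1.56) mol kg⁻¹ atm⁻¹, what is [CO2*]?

KH = 10^(−1.56) = 2.754×10^-2 mol kg⁻¹ atm⁻¹
[CO2*] = KH · pCO2 = 2.754×10^-2 × 882×10^-6 atm = 2.43×10^-5 mol/kg

[CO2*] = 24.3 μmol/kg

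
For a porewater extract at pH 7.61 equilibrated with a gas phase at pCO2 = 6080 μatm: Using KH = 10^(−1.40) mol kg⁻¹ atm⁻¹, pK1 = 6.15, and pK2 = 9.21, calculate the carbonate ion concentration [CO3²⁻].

[CO3²⁻] = 0.175 mmol/kg

[CO2*] = KH · pCO2 = 10^(−1.40) × 6080×10^-6 = 2.420×10^-4 mol/kg
α₀ = 1/(1 + K1/[H⁺] + K1K2/[H⁺]²) = 1/(1 + 10^+1.46 + 10^-0.14) = 0.03272
DIC = [CO2*]/α₀ = 2.420×10^-4 / 0.03272 = 7.398 mmol/kg
[CO3²⁻] = α₂·DIC; α₂ = 0.02370, so [CO3²⁻] = 0.02370 × 7.398 = 0.175 mmol/kg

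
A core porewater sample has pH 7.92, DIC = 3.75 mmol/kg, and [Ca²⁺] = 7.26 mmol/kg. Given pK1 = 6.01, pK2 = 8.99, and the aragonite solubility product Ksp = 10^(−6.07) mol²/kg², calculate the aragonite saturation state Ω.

α₂ = 1 / (1 + [H⁺]/K2 + [H⁺]²/(K1K2)) = 1 / (1 + 10^+1.07 + 10^-0.84)
   = 1 / (1 + 11.749 + 0.14454) = 1/12.894 = 0.07756
[CO3²⁻] = α₂ × DIC = 0.07756 × 3.75 = 0.2908 mmol/kg
Ksp = 10^(−6.07) = 8.511×10^-7
Ω = [Ca²⁺][CO3²⁻]/Ksp = (7.26×10^-3)(2.908×10^-4) / 8.511×10^-7 = 2.48

Ω = 2.48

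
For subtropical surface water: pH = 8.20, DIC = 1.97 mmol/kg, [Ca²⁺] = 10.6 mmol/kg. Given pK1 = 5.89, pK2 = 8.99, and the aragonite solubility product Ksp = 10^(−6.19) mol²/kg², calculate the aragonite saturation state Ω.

α₂ = 1 / (1 + [H⁺]/K2 + [H⁺]²/(K1K2)) = 1 / (1 + 10^+0.79 + 10^-1.52)
   = 1 / (1 + 6.1660 + 0.030200) = 1/7.1961 = 0.1390
[CO3²⁻] = α₂ × DIC = 0.1390 × 1.97 = 0.2738 mmol/kg
Ksp = 10^(−6.19) = 6.457×10^-7
Ω = [Ca²⁺][CO3²⁻]/Ksp = (10.6×10^-3)(2.738×10^-4) / 6.457×10^-7 = 4.49

Ω = 4.49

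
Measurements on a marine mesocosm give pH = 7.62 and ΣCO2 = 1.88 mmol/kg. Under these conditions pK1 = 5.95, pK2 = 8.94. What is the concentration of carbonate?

α₂ = 1 / (1 + [H⁺]/K2 + [H⁺]²/(K1K2)) = 1 / (1 + 10^+1.32 + 10^-0.35)
   = 1 / (1 + 20.893 + 0.44668) = 1/22.340 = 0.04476
[CO3²⁻] = α₂ × DIC = 0.04476 × 1.88 = 0.0842 mmol/kg

[CO3²⁻] = 0.0842 mmol/kg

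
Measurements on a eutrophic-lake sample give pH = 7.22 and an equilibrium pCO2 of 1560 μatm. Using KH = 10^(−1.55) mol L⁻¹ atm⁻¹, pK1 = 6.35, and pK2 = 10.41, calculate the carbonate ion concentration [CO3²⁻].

[CO2*] = KH · pCO2 = 10^(−1.55) × 1560×10^-6 = 4.397×10^-5 mol/L
α₀ = 1/(1 + K1/[H⁺] + K1K2/[H⁺]²) = 1/(1 + 10^+0.87 + 10^-2.32) = 0.1188
DIC = [CO2*]/α₀ = 4.397×10^-5 / 0.1188 = 0.3701 mmol/L
[CO3²⁻] = α₂·DIC; α₂ = 0.0005686, so [CO3²⁻] = 0.0005686 × 0.3701 = 0.000210 mmol/L = 0.210 μmol/L

[CO3²⁻] = 0.210 μmol/L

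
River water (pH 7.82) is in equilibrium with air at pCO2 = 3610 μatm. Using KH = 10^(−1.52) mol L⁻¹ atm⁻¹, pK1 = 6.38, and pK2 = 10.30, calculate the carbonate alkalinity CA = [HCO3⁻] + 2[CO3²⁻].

[CO2*] = KH · pCO2 = 10^(−1.52) × 3610×10^-6 = 1.090×10^-4 mol/L
α₀ = 1/(1 + K1/[H⁺] + K1K2/[H⁺]²) = 1/(1 + 10^+1.44 + 10^-1.04) = 0.03492
DIC = [CO2*]/α₀ = 1.090×10^-4 / 0.03492 = 3.122 mmol/L
CA = (α₁ + 2α₂)·DIC = (0.9619 + 2×0.003185) × 3.122 = 3.02 mmol/L

CA = 3.02 mmol/L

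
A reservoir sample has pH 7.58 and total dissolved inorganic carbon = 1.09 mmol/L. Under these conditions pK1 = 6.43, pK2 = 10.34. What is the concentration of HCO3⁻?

[HCO3⁻] = 1.02 mmol/L

α₁ = 1 / (1 + [H⁺]/K1 + K2/[H⁺]) = 1 / (1 + 10^-1.15 + 10^-2.76)
   = 1 / (1 + 0.070795 + 0.0017378) = 1/1.0725 = 0.9324
[HCO3⁻] = α₁ × DIC = 0.9324 × 1.09 = 1.02 mmol/L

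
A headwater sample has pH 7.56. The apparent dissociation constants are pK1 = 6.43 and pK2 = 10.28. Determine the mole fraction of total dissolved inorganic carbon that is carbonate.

α₂ = 0.00177

α₂ = 1 / (1 + [H⁺]/K2 + [H⁺]²/(K1K2)) = 1 / (1 + 10^+2.72 + 10^+1.59)
   = 1 / (1 + 524.81 + 38.905) = 1/564.71 = 0.001771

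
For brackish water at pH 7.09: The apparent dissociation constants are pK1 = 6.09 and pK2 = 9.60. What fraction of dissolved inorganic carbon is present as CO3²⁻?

α₂ = 1 / (1 + [H⁺]/K2 + [H⁺]²/(K1K2)) = 1 / (1 + 10^+2.51 + 10^+1.51)
   = 1 / (1 + 323.59 + 32.359) = 1/356.95 = 0.002801

α₂ = 0.00280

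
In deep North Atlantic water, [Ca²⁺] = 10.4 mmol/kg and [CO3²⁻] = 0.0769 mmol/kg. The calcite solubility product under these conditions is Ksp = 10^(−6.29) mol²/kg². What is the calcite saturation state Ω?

Ω = 1.56

Ksp = 10^(−6.29) = 5.129×10^-7
Ω = [Ca²⁺][CO3²⁻]/Ksp = (10.4×10^-3)(0.0769×10^-3) / 5.129×10^-7 = 1.56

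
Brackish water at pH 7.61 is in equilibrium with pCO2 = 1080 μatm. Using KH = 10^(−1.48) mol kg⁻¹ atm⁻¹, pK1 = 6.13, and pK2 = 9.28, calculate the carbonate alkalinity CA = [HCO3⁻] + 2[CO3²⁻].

[CO2*] = KH · pCO2 = 10^(−1.48) × 1080×10^-6 = 3.576×10^-5 mol/kg
α₀ = 1/(1 + K1/[H⁺] + K1K2/[H⁺]²) = 1/(1 + 10^+1.48 + 10^-0.19) = 0.03140
DIC = [CO2*]/α₀ = 3.576×10^-5 / 0.03140 = 1.139 mmol/kg
CA = (α₁ + 2α₂)·DIC = (0.9483 + 2×0.02027) × 1.139 = 1.13 mmol/kg

CA = 1.13 mmol/kg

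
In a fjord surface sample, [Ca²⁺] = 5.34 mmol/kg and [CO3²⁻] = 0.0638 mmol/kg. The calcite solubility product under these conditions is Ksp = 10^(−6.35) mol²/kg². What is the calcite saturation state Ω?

Ksp = 10^(−6.35) = 4.467×10^-7
Ω = [Ca²⁺][CO3²⁻]/Ksp = (5.34×10^-3)(0.0638×10^-3) / 4.467×10^-7 = 0.763

Ω = 0.763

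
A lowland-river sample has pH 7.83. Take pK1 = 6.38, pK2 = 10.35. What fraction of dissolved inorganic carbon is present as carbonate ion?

α₂ = 1 / (1 + [H⁺]/K2 + [H⁺]²/(K1K2)) = 1 / (1 + 10^+2.52 + 10^+1.07)
   = 1 / (1 + 331.13 + 11.749) = 1/343.88 = 0.002908

α₂ = 0.00291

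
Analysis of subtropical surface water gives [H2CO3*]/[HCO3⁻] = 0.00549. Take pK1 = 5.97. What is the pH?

pH = 8.23

From K1 = [H⁺][HCO3⁻]/[H2CO3*]:  pH = pK1 − log₁₀([H2CO3*]/[HCO3⁻])
log₁₀(0.00549) = -2.260
pH = 5.97 − (-2.260) = 8.23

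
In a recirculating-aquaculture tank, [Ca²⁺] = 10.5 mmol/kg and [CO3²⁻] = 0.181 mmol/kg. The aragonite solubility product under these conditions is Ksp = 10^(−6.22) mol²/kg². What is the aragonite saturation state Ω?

Ω = 3.15

Ksp = 10^(−6.22) = 6.026×10^-7
Ω = [Ca²⁺][CO3²⁻]/Ksp = (10.5×10^-3)(0.181×10^-3) / 6.026×10^-7 = 3.15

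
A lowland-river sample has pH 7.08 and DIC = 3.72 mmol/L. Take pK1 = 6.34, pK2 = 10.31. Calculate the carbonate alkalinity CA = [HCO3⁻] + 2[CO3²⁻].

CA = 3.15 mmol/L

CA = [HCO3⁻] + 2[CO3²⁻] = (α₁ + 2α₂)·DIC
At pH 7.08: [H⁺]/K1 = 10^-0.74 = 0.18197, K2/[H⁺] = 10^-3.23 = 0.00058884
α₁ = 1/(1 + 0.18197 + 0.00058884) = 1/1.1826 = 0.8456; α₂ = α₁·K2/[H⁺] = 0.0004979
α₁ + 2α₂ = 0.8466
CA = 0.8466 × 3.72 = 3.15 mmol/L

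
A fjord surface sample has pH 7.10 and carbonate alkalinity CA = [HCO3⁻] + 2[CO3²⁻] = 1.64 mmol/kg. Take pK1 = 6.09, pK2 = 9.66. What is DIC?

DIC = 1.79 mmol/kg

CA = [HCO3⁻] + 2[CO3²⁻] = (α₁ + 2α₂)·DIC
At pH 7.10: [H⁺]/K1 = 10^-1.01 = 0.097724, K2/[H⁺] = 10^-2.56 = 0.0027542
α₁ = 1/(1 + 0.097724 + 0.0027542) = 1/1.1005 = 0.9087; α₂ = α₁·K2/[H⁺] = 0.002503
α₁ + 2α₂ = 0.9137
DIC = CA / (α₁ + 2α₂) = 1.64 / 0.9137 = 1.79 mmol/kg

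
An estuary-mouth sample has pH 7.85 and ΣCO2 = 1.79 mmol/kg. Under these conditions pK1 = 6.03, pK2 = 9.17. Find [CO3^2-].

α₂ = 1 / (1 + [H⁺]/K2 + [H⁺]²/(K1K2)) = 1 / (1 + 10^+1.32 + 10^-0.50)
   = 1 / (1 + 20.893 + 0.31623) = 1/22.209 = 0.04503
[CO3²⁻] = α₂ × DIC = 0.04503 × 1.79 = 0.0806 mmol/kg

[CO3²⁻] = 0.0806 mmol/kg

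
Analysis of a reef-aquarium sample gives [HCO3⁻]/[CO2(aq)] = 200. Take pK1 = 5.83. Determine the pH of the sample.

pH = 8.13

From K1 = [H⁺][HCO3⁻]/[CO2(aq)]:  pH = pK1 + log₁₀([HCO3⁻]/[CO2(aq)])
log₁₀(200) = +2.301
pH = 5.83 + (+2.301) = 8.13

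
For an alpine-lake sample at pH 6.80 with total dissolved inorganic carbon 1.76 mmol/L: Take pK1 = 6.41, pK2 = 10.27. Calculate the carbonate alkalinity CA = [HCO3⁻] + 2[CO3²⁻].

CA = 1.25 mmol/L

CA = [HCO3⁻] + 2[CO3²⁻] = (α₁ + 2α₂)·DIC
At pH 6.80: [H⁺]/K1 = 10^-0.39 = 0.40738, K2/[H⁺] = 10^-3.47 = 0.00033884
α₁ = 1/(1 + 0.40738 + 0.00033884) = 1/1.4077 = 0.7104; α₂ = α₁·K2/[H⁺] = 0.0002407
α₁ + 2α₂ = 0.7109
CA = 0.7109 × 1.76 = 1.25 mmol/L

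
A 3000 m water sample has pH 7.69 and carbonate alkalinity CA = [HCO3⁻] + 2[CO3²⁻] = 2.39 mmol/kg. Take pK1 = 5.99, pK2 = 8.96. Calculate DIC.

DIC = 2.32 mmol/kg

CA = [HCO3⁻] + 2[CO3²⁻] = (α₁ + 2α₂)·DIC
At pH 7.69: [H⁺]/K1 = 10^-1.70 = 0.019953, K2/[H⁺] = 10^-1.27 = 0.053703
α₁ = 1/(1 + 0.019953 + 0.053703) = 1/1.0737 = 0.9314; α₂ = α₁·K2/[H⁺] = 0.05002
α₁ + 2α₂ = 1.0314
DIC = CA / (α₁ + 2α₂) = 2.39 / 1.0314 = 2.32 mmol/kg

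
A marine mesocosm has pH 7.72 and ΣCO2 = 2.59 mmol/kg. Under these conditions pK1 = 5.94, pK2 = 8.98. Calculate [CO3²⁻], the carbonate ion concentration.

[CO3²⁻] = 0.133 mmol/kg

α₂ = 1 / (1 + [H⁺]/K2 + [H⁺]²/(K1K2)) = 1 / (1 + 10^+1.26 + 10^-0.52)
   = 1 / (1 + 18.197 + 0.30200) = 1/19.499 = 0.05128
[CO3²⁻] = α₂ × DIC = 0.05128 × 2.59 = 0.133 mmol/kg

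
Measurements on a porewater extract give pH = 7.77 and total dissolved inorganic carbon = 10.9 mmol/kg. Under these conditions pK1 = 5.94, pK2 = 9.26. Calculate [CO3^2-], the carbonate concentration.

α₂ = 1 / (1 + [H⁺]/K2 + [H⁺]²/(K1K2)) = 1 / (1 + 10^+1.49 + 10^-0.34)
   = 1 / (1 + 30.903 + 0.45709) = 1/32.360 = 0.03090
[CO3²⁻] = α₂ × DIC = 0.03090 × 10.9 = 0.337 mmol/kg

[CO3²⁻] = 0.337 mmol/kg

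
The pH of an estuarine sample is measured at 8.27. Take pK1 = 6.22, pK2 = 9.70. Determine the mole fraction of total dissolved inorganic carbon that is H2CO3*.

α₀ = 1 / (1 + K1/[H⁺] + K1K2/[H⁺]²) = 1 / (1 + 10^+2.05 + 10^+0.62)
   = 1 / (1 + 112.20 + 4.1687) = 1/117.37 = 0.008520

α₀ = 0.00852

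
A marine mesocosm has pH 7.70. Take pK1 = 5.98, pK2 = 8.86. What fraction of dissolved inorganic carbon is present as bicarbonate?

α₁ = 1 / (1 + [H⁺]/K1 + K2/[H⁺]) = 1 / (1 + 10^-1.72 + 10^-1.16)
   = 1 / (1 + 0.019055 + 0.069183) = 1/1.0882 = 0.9189

α₁ = 0.919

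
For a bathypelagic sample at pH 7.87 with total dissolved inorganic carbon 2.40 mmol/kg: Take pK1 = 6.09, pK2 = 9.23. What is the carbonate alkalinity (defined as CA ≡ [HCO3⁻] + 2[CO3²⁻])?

CA = [HCO3⁻] + 2[CO3²⁻] = (α₁ + 2α₂)·DIC
At pH 7.87: [H⁺]/K1 = 10^-1.78 = 0.016596, K2/[H⁺] = 10^-1.36 = 0.043652
α₁ = 1/(1 + 0.016596 + 0.043652) = 1/1.0602 = 0.9432; α₂ = α₁·K2/[H⁺] = 0.04117
α₁ + 2α₂ = 1.0255
CA = 1.0255 × 2.40 = 2.46 mmol/kg

CA = 2.46 mmol/kg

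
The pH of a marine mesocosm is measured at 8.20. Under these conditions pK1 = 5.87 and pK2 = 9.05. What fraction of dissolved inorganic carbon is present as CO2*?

α₀ = 0.00408

α₀ = 1 / (1 + K1/[H⁺] + K1K2/[H⁺]²) = 1 / (1 + 10^+2.33 + 10^+1.48)
   = 1 / (1 + 213.80 + 30.200) = 1/245.00 = 0.004082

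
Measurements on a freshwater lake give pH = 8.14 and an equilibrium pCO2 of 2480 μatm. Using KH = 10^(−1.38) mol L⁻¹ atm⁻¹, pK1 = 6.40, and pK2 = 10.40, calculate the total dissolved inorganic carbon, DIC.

[CO2*] = KH · pCO2 = 10^(−1.38) × 2480×10^-6 = 1.034×10^-4 mol/L
α₀ = 1/(1 + K1/[H⁺] + K1K2/[H⁺]²) = 1/(1 + 10^+1.74 + 10^-0.52) = 0.01778
DIC = [CO2*]/α₀ = 1.034×10^-4 / 0.01778 = 5.82 mmol/L

DIC = 5.82 mmol/L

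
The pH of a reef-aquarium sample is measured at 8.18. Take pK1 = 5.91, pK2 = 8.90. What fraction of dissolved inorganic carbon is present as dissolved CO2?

α₀ = 1 / (1 + K1/[H⁺] + K1K2/[H⁺]²) = 1 / (1 + 10^+2.27 + 10^+1.55)
   = 1 / (1 + 186.21 + 35.481) = 1/222.69 = 0.004491

α₀ = 0.00449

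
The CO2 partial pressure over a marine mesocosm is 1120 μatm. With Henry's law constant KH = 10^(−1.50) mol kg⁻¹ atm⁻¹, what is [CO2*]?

KH = 10^(−1.50) = 3.162×10^-2 mol kg⁻¹ atm⁻¹
[CO2*] = KH · pCO2 = 3.162×10^-2 × 1120×10^-6 atm = 3.54×10^-5 mol/kg

[CO2*] = 35.4 μmol/kg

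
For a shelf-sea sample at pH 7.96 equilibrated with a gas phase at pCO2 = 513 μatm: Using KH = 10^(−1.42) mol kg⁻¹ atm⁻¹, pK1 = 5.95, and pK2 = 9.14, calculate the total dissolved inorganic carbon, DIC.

[CO2*] = KH · pCO2 = 10^(−1.42) × 513×10^-6 = 1.950×10^-5 mol/kg
α₀ = 1/(1 + K1/[H⁺] + K1K2/[H⁺]²) = 1/(1 + 10^+2.01 + 10^+0.83) = 0.009083
DIC = [CO2*]/α₀ = 1.950×10^-5 / 0.009083 = 2.15 mmol/kg

DIC = 2.15 mmol/kg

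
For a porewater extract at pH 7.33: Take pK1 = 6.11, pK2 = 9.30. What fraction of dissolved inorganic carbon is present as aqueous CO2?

α₀ = 0.0563

α₀ = 1 / (1 + K1/[H⁺] + K1K2/[H⁺]²) = 1 / (1 + 10^+1.22 + 10^-0.75)
   = 1 / (1 + 16.596 + 0.17783) = 1/17.774 = 0.05626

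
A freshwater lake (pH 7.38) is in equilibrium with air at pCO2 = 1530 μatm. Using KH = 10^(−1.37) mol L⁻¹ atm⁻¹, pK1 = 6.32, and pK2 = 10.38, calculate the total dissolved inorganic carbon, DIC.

DIC = 0.815 mmol/L

[CO2*] = KH · pCO2 = 10^(−1.37) × 1530×10^-6 = 6.527×10^-5 mol/L
α₀ = 1/(1 + K1/[H⁺] + K1K2/[H⁺]²) = 1/(1 + 10^+1.06 + 10^-1.94) = 0.08004
DIC = [CO2*]/α₀ = 6.527×10^-5 / 0.08004 = 0.815 mmol/L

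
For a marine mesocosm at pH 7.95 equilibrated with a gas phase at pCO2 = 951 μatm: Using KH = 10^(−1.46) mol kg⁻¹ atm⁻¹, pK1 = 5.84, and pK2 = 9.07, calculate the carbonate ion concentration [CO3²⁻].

[CO3²⁻] = 0.322 mmol/kg

[CO2*] = KH · pCO2 = 10^(−1.46) × 951×10^-6 = 3.297×10^-5 mol/kg
α₀ = 1/(1 + K1/[H⁺] + K1K2/[H⁺]²) = 1/(1 + 10^+2.11 + 10^+0.99) = 0.007163
DIC = [CO2*]/α₀ = 3.297×10^-5 / 0.007163 = 4.603 mmol/kg
[CO3²⁻] = α₂·DIC; α₂ = 0.07000, so [CO3²⁻] = 0.07000 × 4.603 = 0.322 mmol/kg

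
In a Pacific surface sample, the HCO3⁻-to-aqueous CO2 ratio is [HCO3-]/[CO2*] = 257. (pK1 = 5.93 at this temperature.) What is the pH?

pH = 8.34

From K1 = [H⁺][HCO3-]/[CO2*]:  pH = pK1 + log₁₀([HCO3-]/[CO2*])
log₁₀(257) = +2.410
pH = 5.93 + (+2.410) = 8.34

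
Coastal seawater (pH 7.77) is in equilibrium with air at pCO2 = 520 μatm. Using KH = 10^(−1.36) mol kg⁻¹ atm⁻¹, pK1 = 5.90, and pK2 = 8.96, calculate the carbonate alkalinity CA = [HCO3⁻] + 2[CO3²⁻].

CA = 1.90 mmol/kg

[CO2*] = KH · pCO2 = 10^(−1.36) × 520×10^-6 = 2.270×10^-5 mol/kg
α₀ = 1/(1 + K1/[H⁺] + K1K2/[H⁺]²) = 1/(1 + 10^+1.87 + 10^+0.68) = 0.01251
DIC = [CO2*]/α₀ = 2.270×10^-5 / 0.01251 = 1.814 mmol/kg
CA = (α₁ + 2α₂)·DIC = (0.9276 + 2×0.05989) × 1.814 = 1.90 mmol/kg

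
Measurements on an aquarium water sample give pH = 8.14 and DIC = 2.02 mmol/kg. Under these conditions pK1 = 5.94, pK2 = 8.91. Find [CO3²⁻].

α₂ = 1 / (1 + [H⁺]/K2 + [H⁺]²/(K1K2)) = 1 / (1 + 10^+0.77 + 10^-1.43)
   = 1 / (1 + 5.8884 + 0.037154) = 1/6.9256 = 0.1444
[CO3²⁻] = α₂ × DIC = 0.1444 × 2.02 = 0.292 mmol/kg

[CO3²⁻] = 0.292 mmol/kg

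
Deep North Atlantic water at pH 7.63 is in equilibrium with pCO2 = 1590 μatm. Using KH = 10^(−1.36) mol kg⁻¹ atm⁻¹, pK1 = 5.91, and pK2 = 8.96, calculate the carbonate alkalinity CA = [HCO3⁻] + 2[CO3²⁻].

[CO2*] = KH · pCO2 = 10^(−1.36) × 1590×10^-6 = 6.941×10^-5 mol/kg
α₀ = 1/(1 + K1/[H⁺] + K1K2/[H⁺]²) = 1/(1 + 10^+1.72 + 10^+0.39) = 0.01788
DIC = [CO2*]/α₀ = 6.941×10^-5 / 0.01788 = 3.882 mmol/kg
CA = (α₁ + 2α₂)·DIC = (0.9382 + 2×0.04388) × 3.882 = 3.98 mmol/kg

CA = 3.98 mmol/kg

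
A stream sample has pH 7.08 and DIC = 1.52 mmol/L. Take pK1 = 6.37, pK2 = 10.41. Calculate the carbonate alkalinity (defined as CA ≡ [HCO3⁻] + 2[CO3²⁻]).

CA = 1.27 mmol/L

CA = [HCO3⁻] + 2[CO3²⁻] = (α₁ + 2α₂)·DIC
At pH 7.08: [H⁺]/K1 = 10^-0.71 = 0.19498, K2/[H⁺] = 10^-3.33 = 0.00046774
α₁ = 1/(1 + 0.19498 + 0.00046774) = 1/1.1955 = 0.8365; α₂ = α₁·K2/[H⁺] = 0.0003913
α₁ + 2α₂ = 0.8373
CA = 0.8373 × 1.52 = 1.27 mmol/L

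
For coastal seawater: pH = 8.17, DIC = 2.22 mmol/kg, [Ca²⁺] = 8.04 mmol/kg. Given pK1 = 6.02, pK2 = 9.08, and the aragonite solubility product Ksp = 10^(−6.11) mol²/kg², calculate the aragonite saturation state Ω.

α₂ = 1 / (1 + [H⁺]/K2 + [H⁺]²/(K1K2)) = 1 / (1 + 10^+0.91 + 10^-1.24)
   = 1 / (1 + 8.1283 + 0.057544) = 1/9.1858 = 0.1089
[CO3²⁻] = α₂ × DIC = 0.1089 × 2.22 = 0.2417 mmol/kg
Ksp = 10^(−6.11) = 7.762×10^-7
Ω = [Ca²⁺][CO3²⁻]/Ksp = (8.04×10^-3)(2.417×10^-4) / 7.762×10^-7 = 2.50

Ω = 2.50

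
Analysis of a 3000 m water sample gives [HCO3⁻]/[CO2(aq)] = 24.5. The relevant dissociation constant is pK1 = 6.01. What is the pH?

From K1 = [H⁺][HCO3⁻]/[CO2(aq)]:  pH = pK1 + log₁₀([HCO3⁻]/[CO2(aq)])
log₁₀(24.5) = +1.389
pH = 6.01 + (+1.389) = 7.40

pH = 7.40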